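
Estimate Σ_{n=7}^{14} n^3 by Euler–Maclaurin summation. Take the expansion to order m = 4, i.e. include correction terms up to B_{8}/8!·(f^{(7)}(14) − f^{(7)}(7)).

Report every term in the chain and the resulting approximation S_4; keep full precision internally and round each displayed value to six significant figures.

∫_7^14 x^3 dx evaluates to 9003.75.
Endpoint term: (f(7) + f(14))/2 = (343.000 + 2744.00)/2 = 1543.50.
Integral + boundary = 10547.2.
Correction k=1: B_{2}/2! · (f^{(1)}(14) − f^{(1)}(7)) = 1/12 · (588.000 − 147.000) = 36.7500.
Running total after k=1: 10584.0.
Correction k=2: B_{4}/4! · (f^{(3)}(14) − f^{(3)}(7)) = −1/720 · (6.00000 − 6.00000) = 0.00000.
Running total after k=2: 10584.0.
Correction k=3: B_{6}/6! · (f^{(5)}(14) − f^{(5)}(7)) = 1/30240 · (0.00000 − 0.00000) = 0.00000.
Running total after k=3: 10584.0.
Correction k=4: B_{8}/8! · (f^{(7)}(14) − f^{(7)}(7)) = −1/1209600 · (0.00000 − 0.00000) = 0.00000.

S_4 ≈ 10584.0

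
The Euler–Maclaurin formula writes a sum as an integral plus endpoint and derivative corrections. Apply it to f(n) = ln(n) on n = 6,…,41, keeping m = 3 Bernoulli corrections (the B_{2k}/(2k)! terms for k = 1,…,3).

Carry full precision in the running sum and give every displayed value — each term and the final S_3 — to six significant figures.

∫_6^41 ln(x) dx evaluates to 106.506.
½[f(6) + f(41)] = ½[1.79176 + 3.71357] = 2.75267.
Running total after boundary: 109.259.
k=1: B_{2}/(2)! × [f^{(1)}(41) − f^{(1)}(6)] = 1/12 × (0.0243902 − 0.166667) = -0.0118564.
Running total after k=1: 109.247.
k=2: B_{4}/(4)! × [f^{(3)}(41) − f^{(3)}(6)] = −1/720 × (2.90187e-05 − 0.00925926) = 1.28198e-05.
Running total after k=2: 109.247.
k=3: B_{6}/(6)! × [f^{(5)}(41) − f^{(5)}(6)] = 1/30240 × (2.07153e-07 − 0.00308642) = -1.02057e-07.

S_3 ≈ 109.247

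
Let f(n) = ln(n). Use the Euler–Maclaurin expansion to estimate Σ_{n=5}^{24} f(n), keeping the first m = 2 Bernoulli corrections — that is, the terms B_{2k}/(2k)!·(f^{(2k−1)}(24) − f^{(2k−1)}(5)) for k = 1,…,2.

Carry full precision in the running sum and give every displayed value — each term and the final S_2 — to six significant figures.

S_2 ≈ 51.6067

Integral: ∫_5^24 ln(x) dx = 49.2261.
½[f(5) + f(24)] = ½[1.60944 + 3.17805] = 2.39375.
So far: 51.6198.
Order-1 term: 1/12 · (0.0416667 − 0.200000) = -0.0131944.
After k=1: 51.6067.
Order-2 term: −1/720 · (0.000144676 − 0.0160000) = 2.20213e-05.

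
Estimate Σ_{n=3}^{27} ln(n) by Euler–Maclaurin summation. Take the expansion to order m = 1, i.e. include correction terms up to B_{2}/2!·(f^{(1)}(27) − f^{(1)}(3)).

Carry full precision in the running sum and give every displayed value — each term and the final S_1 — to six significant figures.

S_1 ≈ 63.8643

The integral term ∫_3^27 ln(x) dx = 61.6918.
Endpoint term: (f(3) + f(27))/2 = (1.09861 + 3.29584)/2 = 2.19722.
So far: 63.8890.
Order-1 term: 1/12 · (0.0370370 − 0.333333) = -0.0246914.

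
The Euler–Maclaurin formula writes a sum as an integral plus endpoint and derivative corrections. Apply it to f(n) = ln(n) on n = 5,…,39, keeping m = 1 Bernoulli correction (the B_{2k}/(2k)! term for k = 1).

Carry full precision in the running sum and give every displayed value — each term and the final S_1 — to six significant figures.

Integral: ∫_5^39 ln(x) dx = 100.832.
Endpoint term: (f(5) + f(39))/2 = (1.60944 + 3.66356)/2 = 2.63650.
Integral + boundary = 103.468.
k=1: B_{2}/(2)! × [f^{(1)}(39) − f^{(1)}(5)] = 1/12 × (0.0256410 − 0.200000) = -0.0145299.

S_1 ≈ 103.454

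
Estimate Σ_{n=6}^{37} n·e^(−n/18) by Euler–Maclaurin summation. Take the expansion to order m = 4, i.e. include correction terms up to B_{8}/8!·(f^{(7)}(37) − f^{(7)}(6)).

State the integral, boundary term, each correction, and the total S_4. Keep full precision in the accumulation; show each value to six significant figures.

The integral term ∫_6^37 x·e^(−x/18) dx = 182.800.
½[f(6) + f(37)] = ½[4.29919 + 4.73680] = 4.51800.
Integral + boundary = 187.318.
Order-1 term: 1/12 · (-0.135134 − 0.477688) = -0.0510685.
Running total after k=1: 187.267.
Order-2 term: −1/720 · (0.000373177 − 0.00589738) = 7.67250e-06.
Running total after k=2: 187.267.
Order-3 term: 1/30240 · (3.59085e-06 − 3.18531e-05) = -9.34599e-10.
Running total after k=3: 187.267.
Order-4 term: −1/1209600 · (1.86108e-08 − 1.40446e-07) = 1.00723e-13.

S_4 ≈ 187.267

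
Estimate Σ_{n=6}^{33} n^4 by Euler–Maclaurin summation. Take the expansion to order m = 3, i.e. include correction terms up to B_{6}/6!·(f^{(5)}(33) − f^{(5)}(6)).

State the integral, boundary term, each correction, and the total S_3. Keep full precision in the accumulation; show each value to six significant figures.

Integral: ∫_6^33 x^4 dx = 7.82552e+06.
½[f(6) + f(33)] = ½[1296.00 + 1.18592e+06] = 593608.
Running total after boundary: 8.41913e+06.
Correction k=1: B_{2}/2! · (f^{(1)}(33) − f^{(1)}(6)) = 1/12 · (143748 − 864.000) = 11907.0.
Running total after k=1: 8.43104e+06.
Correction k=2: B_{4}/4! · (f^{(3)}(33) − f^{(3)}(6)) = −1/720 · (792.000 − 144.000) = -0.900000.
Running total after k=2: 8.43104e+06.
Correction k=3: B_{6}/6! · (f^{(5)}(33) − f^{(5)}(6)) = 1/30240 · (0.00000 − 0.00000) = 0.00000.

S_3 ≈ 8.43104e+06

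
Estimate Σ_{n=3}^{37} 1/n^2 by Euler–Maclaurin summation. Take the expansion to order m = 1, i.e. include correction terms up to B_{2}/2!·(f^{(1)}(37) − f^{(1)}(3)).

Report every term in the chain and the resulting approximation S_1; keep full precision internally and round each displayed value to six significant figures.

S_1 ≈ 0.368397

Integral: ∫_3^37 1/x^2 dx = 0.306306.
Endpoint term: (f(3) + f(37))/2 = (0.111111 + 0.000730460)/2 = 0.0559208.
Running total after boundary: 0.362227.
Order-1 term: 1/12 · (-3.94843e-05 − (-0.0740741)) = 0.00616955.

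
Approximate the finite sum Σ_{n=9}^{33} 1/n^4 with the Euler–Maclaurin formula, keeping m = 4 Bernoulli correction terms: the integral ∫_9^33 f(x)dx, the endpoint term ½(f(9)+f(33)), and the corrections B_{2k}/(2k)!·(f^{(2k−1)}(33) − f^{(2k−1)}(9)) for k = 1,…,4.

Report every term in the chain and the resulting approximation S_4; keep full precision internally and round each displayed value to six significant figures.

∫_9^33 1/x^4 dx evaluates to 0.000447972.
Boundary: ½(f(9) + f(33)) = ½(0.000152416 + 8.43226e-07) = 7.66295e-05.
Integral + boundary = 0.000524601.
Order-1 term: 1/12 · (-1.02209e-07 − (-6.77404e-05)) = 5.63651e-06.
Running total after k=1: 0.000530238.
Order-2 term: −1/720 · (-2.81568e-09 − (-2.50890e-05)) = -3.48419e-08.
Running total after k=2: 0.000530203.
Order-3 term: 1/30240 · (-1.44792e-10 − (-1.73455e-05)) = 5.73590e-10.
Running total after k=3: 0.000530204.
Order-4 term: −1/1209600 · (-1.19663e-11 − (-1.92728e-05)) = -1.59332e-11.

S_4 ≈ 0.000530204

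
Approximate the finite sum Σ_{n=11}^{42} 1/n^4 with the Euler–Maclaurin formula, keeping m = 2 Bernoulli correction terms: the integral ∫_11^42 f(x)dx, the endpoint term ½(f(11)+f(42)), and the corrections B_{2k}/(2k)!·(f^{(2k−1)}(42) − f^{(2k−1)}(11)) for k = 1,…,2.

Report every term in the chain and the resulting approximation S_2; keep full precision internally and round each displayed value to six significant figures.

S_2 ≈ 0.000282309

Integral: ∫_11^42 1/x^4 dx = 0.000245939.
Boundary: ½(f(11) + f(42)) = ½(6.83013e-05 + 3.21368e-07) = 3.43114e-05.
So far: 0.000280250.
Order-1 term: 1/12 · (-3.06065e-08 − (-2.48369e-05)) = 2.06719e-06.
Running total after k=1: 0.000282318.
Order-2 term: −1/720 · (-5.20519e-10 − (-6.15790e-06)) = -8.55191e-09.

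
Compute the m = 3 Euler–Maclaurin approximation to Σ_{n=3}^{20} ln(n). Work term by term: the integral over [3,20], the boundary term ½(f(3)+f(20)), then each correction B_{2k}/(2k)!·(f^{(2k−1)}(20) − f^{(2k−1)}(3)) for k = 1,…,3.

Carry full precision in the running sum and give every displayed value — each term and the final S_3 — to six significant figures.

S_3 ≈ 41.6425

The integral term ∫_3^20 ln(x) dx = 39.6188.
Endpoint term: (f(3) + f(20))/2 = (1.09861 + 2.99573)/2 = 2.04717.
Integral + boundary = 41.6660.
k=1: B_{2}/(2)! × [f^{(1)}(20) − f^{(1)}(3)] = 1/12 × (0.0500000 − 0.333333) = -0.0236111.
Partial sum through k=1: 41.6424.
k=2: B_{4}/(4)! × [f^{(3)}(20) − f^{(3)}(3)] = −1/720 × (0.000250000 − 0.0740741) = 0.000102533.
Partial sum through k=2: 41.6425.
k=3: B_{6}/(6)! × [f^{(5)}(20) − f^{(5)}(3)] = 1/30240 × (7.50000e-06 − 0.0987654) = -3.26580e-06.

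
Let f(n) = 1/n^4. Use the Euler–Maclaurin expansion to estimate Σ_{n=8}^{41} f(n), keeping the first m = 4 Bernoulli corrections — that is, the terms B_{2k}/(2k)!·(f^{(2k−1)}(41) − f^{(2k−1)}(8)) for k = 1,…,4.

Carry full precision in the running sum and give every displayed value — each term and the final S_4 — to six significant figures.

S_4 ≈ 0.000778544

∫_8^41 1/x^4 dx evaluates to 0.000646205.
Endpoint term: (f(8) + f(41))/2 = (0.000244141 + 3.53887e-07)/2 = 0.000122247.
Integral + boundary = 0.000768452.
Order-1 term: 1/12 · (-3.45256e-08 − (-0.000122070)) = 1.01696e-05.
Running total after k=1: 0.000778622.
Order-2 term: −1/720 · (-6.16161e-10 − (-5.72205e-05)) = -7.94720e-08.
Running total after k=2: 0.000778543.
Order-3 term: 1/30240 · (-2.05265e-11 − (-5.00679e-05)) = 1.65568e-09.
Running total after k=3: 0.000778544.
Order-4 term: −1/1209600 · (-1.09898e-12 − (-7.04080e-05)) = -5.82077e-11.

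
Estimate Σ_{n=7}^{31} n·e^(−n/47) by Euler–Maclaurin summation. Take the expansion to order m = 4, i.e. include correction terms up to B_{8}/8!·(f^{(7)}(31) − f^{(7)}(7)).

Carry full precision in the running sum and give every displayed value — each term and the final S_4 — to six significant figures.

The integral term ∫_7^31 x·e^(−x/47) dx = 291.219.
Endpoint term: (f(7) + f(31))/2 = (6.03137 + 16.0292)/2 = 11.0303.
So far: 302.249.
k=1: B_{2}/(2)! × [f^{(1)}(31) − f^{(1)}(7)] = 1/12 × (0.176024 − 0.733297) = -0.0464394.
After k=1: 302.202.
k=2: B_{4}/(4)! × [f^{(3)}(31) − f^{(3)}(7)] = −1/720 × (0.000547835 − 0.00111206) = 7.83649e-07.
After k=2: 302.202.
k=3: B_{6}/(6)! × [f^{(5)}(31) − f^{(5)}(7)] = 1/30240 × (4.59930e-07 − 8.56571e-07) = -1.31165e-11.
After k=3: 302.202.
k=4: B_{8}/(8)! × [f^{(7)}(31) − f^{(7)}(7)] = −1/1209600 × (3.04146e-10 − 5.47632e-10) = 2.01295e-16.

S_4 ≈ 302.202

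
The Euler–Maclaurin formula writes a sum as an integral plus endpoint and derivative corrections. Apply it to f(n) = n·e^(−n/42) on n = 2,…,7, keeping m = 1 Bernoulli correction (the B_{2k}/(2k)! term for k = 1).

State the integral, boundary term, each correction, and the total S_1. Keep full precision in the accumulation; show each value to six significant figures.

The integral term ∫_2^7 x·e^(−x/42) dx = 20.0030.
Endpoint term: (f(2) + f(7))/2 = (1.90699 + 5.92537)/2 = 3.91618.
Integral + boundary = 23.9192.
k=1: B_{2}/(2)! × [f^{(1)}(7) − f^{(1)}(2)] = 1/12 × (0.705401 − 0.908092) = -0.0168909.

S_1 ≈ 23.9023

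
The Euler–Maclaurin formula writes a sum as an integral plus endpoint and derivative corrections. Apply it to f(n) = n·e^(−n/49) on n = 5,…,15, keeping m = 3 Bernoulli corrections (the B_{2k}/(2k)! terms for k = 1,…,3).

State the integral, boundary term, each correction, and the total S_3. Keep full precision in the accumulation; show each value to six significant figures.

The integral term ∫_5^15 x·e^(−x/49) dx = 80.2930.
Boundary: ½(f(5) + f(15)) = ½(4.51496 + 11.0444) = 7.77971.
So far: 88.0727.
Order-1 term: 1/12 · (0.510900 − 0.810851) = -0.0249959.
Partial sum through k=1: 88.0477.
Order-2 term: −1/720 · (0.000826111 − 0.00108989) = 3.66366e-07.
Partial sum through k=2: 88.0477.
Order-3 term: 1/30240 · (5.99515e-07 − 7.67211e-07) = -5.54551e-12.

S_3 ≈ 88.0477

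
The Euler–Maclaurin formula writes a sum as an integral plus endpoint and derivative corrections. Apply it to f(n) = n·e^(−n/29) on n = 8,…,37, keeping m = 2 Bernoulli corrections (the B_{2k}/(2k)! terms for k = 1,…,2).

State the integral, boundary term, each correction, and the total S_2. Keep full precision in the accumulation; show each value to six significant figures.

∫_8^37 x·e^(−x/29) dx evaluates to 279.949.
½[f(8) + f(37)] = ½[6.07134 + 10.3300] = 8.20069.
So far: 288.149.
Order-1 term: 1/12 · (-0.0770180 − 0.549561) = -0.0522149.
Partial sum through k=1: 288.097.
Order-2 term: −1/720 · (0.000572369 − 0.00245826) = 2.61929e-06.

S_2 ≈ 288.097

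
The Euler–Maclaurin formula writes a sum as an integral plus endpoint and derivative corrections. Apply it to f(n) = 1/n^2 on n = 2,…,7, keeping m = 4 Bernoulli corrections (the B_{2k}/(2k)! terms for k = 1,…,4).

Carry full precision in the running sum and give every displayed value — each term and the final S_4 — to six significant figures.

S_4 ≈ 0.511776

Integral: ∫_2^7 1/x^2 dx = 0.357143.
Endpoint term: (f(2) + f(7))/2 = (0.250000 + 0.0204082)/2 = 0.135204.
So far: 0.492347.
k=1: B_{2}/(2)! × [f^{(1)}(7) − f^{(1)}(2)] = 1/12 × (-0.00583090 − (-0.250000)) = 0.0203474.
Running total after k=1: 0.512694.
k=2: B_{4}/(4)! × [f^{(3)}(7) − f^{(3)}(2)] = −1/720 × (-0.00142798 − (-0.750000)) = -0.00103968.
Running total after k=2: 0.511655.
k=3: B_{6}/(6)! × [f^{(5)}(7) − f^{(5)}(2)] = 1/30240 × (-0.000874271 − (-5.62500)) = 0.000185983.
Running total after k=3: 0.511841.
k=4: B_{8}/(8)! × [f^{(7)}(7) − f^{(7)}(2)] = −1/1209600 × (-0.000999167 − (-78.7500)) = -6.51033e-05.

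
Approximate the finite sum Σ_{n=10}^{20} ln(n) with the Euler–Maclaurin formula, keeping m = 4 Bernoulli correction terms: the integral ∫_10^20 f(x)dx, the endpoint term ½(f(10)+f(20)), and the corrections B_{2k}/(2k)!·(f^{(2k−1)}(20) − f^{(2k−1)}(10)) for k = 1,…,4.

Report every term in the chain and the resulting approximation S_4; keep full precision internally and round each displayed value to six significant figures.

S_4 ≈ 29.5338

∫_10^20 ln(x) dx evaluates to 26.8888.
Endpoint term: (f(10) + f(20))/2 = (2.30259 + 2.99573)/2 = 2.64916.
Running total after boundary: 29.5380.
Order-1 term: 1/12 · (0.0500000 − 0.100000) = -0.00416667.
Partial sum through k=1: 29.5338.
Order-2 term: −1/720 · (0.000250000 − 0.00200000) = 2.43056e-06.
Partial sum through k=2: 29.5338.
Order-3 term: 1/30240 · (7.50000e-06 − 0.000240000) = -7.68849e-09.
Partial sum through k=3: 29.5338.
Order-4 term: −1/1209600 · (5.62500e-07 − 7.20000e-05) = 5.90588e-11.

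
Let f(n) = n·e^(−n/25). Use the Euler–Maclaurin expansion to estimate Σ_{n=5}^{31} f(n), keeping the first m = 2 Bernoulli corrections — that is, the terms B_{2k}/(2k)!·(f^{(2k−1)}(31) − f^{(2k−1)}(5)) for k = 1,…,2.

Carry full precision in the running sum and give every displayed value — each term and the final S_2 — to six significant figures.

The integral term ∫_5^31 x·e^(−x/25) dx = 208.910.
Endpoint term: (f(5) + f(31))/2 = (4.09365 + 8.97091)/2 = 6.53228.
So far: 215.442.
Order-1 term: 1/12 · (-0.0694522 − 0.654985) = -0.0603697.
Partial sum through k=1: 215.382.
Order-2 term: −1/720 · (0.000814906 − 0.00366791) = 3.96251e-06.

S_2 ≈ 215.382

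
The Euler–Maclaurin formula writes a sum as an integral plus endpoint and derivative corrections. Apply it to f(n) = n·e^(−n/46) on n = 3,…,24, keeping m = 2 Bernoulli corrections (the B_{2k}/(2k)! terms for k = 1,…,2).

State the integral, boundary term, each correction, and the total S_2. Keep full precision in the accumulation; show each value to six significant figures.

S_2 ≈ 209.139

Integral: ∫_3^24 x·e^(−x/46) dx = 200.661.
½[f(3) + f(24)] = ½[2.81059 + 14.2437] = 8.52715.
Running total after boundary: 209.188.
k=1: B_{2}/(2)! × [f^{(1)}(24) − f^{(1)}(3)] = 1/12 × (0.283842 − 0.875764) = -0.0493268.
After k=1: 209.139.
k=2: B_{4}/(4)! × [f^{(3)}(24) − f^{(3)}(3)] = −1/720 × (0.000695093 − 0.00129938) = 8.39290e-07.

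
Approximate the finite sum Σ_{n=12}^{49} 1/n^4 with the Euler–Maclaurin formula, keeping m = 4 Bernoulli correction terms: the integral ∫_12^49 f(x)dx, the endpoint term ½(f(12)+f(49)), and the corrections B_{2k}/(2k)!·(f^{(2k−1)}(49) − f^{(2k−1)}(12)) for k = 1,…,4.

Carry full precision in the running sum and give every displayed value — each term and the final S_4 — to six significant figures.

S_4 ≈ 0.000215601

∫_12^49 1/x^4 dx evaluates to 0.000190068.
½[f(12) + f(49)] = ½[4.82253e-05 + 1.73467e-07] = 2.41994e-05.
Integral + boundary = 0.000214267.
k=1: B_{2}/(2)! × [f^{(1)}(49) − f^{(1)}(12)] = 1/12 × (-1.41605e-08 − (-1.60751e-05)) = 1.33841e-06.
Partial sum through k=1: 0.000215606.
k=2: B_{4}/(4)! × [f^{(3)}(49) − f^{(3)}(12)] = −1/720 × (-1.76933e-10 − (-3.34898e-06)) = -4.65112e-09.
Partial sum through k=2: 0.000215601.
k=3: B_{6}/(6)! × [f^{(5)}(49) − f^{(5)}(12)] = 1/30240 × (-4.12672e-12 − (-1.30238e-06)) = 4.30680e-11.
Partial sum through k=3: 0.000215601.
k=4: B_{8}/(8)! × [f^{(7)}(49) − f^{(7)}(12)] = −1/1209600 × (-1.54687e-13 − (-8.13988e-07)) = -6.72940e-13.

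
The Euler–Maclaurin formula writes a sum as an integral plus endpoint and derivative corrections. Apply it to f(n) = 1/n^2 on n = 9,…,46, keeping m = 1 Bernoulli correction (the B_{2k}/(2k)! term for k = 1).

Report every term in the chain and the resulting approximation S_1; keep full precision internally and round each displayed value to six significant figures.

The integral term ∫_9^46 1/x^2 dx = 0.0893720.
½[f(9) + f(46)] = ½[0.0123457 + 0.000472590] = 0.00640913.
Integral + boundary = 0.0957811.
k=1: B_{2}/(2)! × [f^{(1)}(46) − f^{(1)}(9)] = 1/12 × (-2.05474e-05 − (-0.00274348)) = 0.000226911.

S_1 ≈ 0.0960080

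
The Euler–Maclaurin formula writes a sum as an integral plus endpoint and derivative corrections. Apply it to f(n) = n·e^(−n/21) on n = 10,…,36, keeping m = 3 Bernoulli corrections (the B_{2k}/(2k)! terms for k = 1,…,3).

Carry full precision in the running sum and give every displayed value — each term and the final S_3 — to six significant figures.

Integral: ∫_10^36 x·e^(−x/21) dx = 188.795.
Endpoint term: (f(10) + f(36))/2 = (6.21145 + 6.48332)/2 = 6.34739.
Running total after boundary: 195.142.
k=1: B_{2}/(2)! × [f^{(1)}(36) − f^{(1)}(10)] = 1/12 × (-0.128637 − 0.325362) = -0.0378333.
After k=1: 195.105.
k=2: B_{4}/(4)! × [f^{(3)}(36) − f^{(3)}(10)] = −1/720 × (0.000525050 − 0.00355477) = 4.20794e-06.
After k=2: 195.105.
k=3: B_{6}/(6)! × [f^{(5)}(36) − f^{(5)}(10)] = 1/30240 × (3.04262e-06 − 1.44484e-05) = -3.77176e-10.

S_3 ≈ 195.105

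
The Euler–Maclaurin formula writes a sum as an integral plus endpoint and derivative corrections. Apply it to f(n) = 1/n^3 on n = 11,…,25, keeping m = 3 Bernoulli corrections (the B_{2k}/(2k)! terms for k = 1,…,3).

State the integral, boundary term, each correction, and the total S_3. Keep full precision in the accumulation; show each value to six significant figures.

S_3 ≈ 0.00375628

∫_11^25 1/x^3 dx evaluates to 0.00333223.
½[f(11) + f(25)] = ½[0.000751315 + 6.40000e-05] = 0.000407657.
Running total after boundary: 0.00373989.
Order-1 term: 1/12 · (-7.68000e-06 − (-0.000204904)) = 1.64353e-05.
Running total after k=1: 0.00375632.
Order-2 term: −1/720 · (-2.45760e-07 − (-3.38684e-05)) = -4.66982e-08.
Running total after k=2: 0.00375628.
Order-3 term: 1/30240 · (-1.65151e-08 − (-1.17560e-05)) = 3.88210e-10.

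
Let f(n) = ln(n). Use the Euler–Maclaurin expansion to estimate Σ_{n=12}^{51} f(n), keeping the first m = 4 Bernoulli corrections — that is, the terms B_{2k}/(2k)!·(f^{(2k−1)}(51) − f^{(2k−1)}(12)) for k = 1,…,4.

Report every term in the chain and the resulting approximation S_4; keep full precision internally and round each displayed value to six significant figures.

∫_12^51 ln(x) dx evaluates to 131.704.
½[f(12) + f(51)] = ½[2.48491 + 3.93183] = 3.20837.
Running total after boundary: 134.913.
Correction k=1: B_{2}/2! · (f^{(1)}(51) − f^{(1)}(12)) = 1/12 · (0.0196078 − 0.0833333) = -0.00531046.
After k=1: 134.907.
Correction k=2: B_{4}/4! · (f^{(3)}(51) − f^{(3)}(12)) = −1/720 · (1.50772e-05 − 0.00115741) = 1.58657e-06.
After k=2: 134.907.
Correction k=3: B_{6}/6! · (f^{(5)}(51) − f^{(5)}(12)) = 1/30240 · (6.95601e-08 − 9.64506e-05) = -3.18720e-09.
After k=3: 134.907.
Correction k=4: B_{8}/8! · (f^{(7)}(51) − f^{(7)}(12)) = −1/1209600 · (8.02308e-10 − 2.00939e-05) = 1.66113e-11.

S_4 ≈ 134.907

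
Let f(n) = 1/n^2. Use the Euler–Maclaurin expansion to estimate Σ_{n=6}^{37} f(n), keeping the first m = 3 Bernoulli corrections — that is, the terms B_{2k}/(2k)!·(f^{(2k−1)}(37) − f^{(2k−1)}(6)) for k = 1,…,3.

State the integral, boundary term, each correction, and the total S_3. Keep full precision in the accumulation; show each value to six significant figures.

S_3 ≈ 0.154658

Integral: ∫_6^37 1/x^2 dx = 0.139640.
½[f(6) + f(37)] = ½[0.0277778 + 0.000730460] = 0.0142541.
Running total after boundary: 0.153894.
k=1: B_{2}/(2)! × [f^{(1)}(37) − f^{(1)}(6)] = 1/12 × (-3.94843e-05 − (-0.00925926)) = 0.000768315.
Running total after k=1: 0.154662.
k=2: B_{4}/(4)! × [f^{(3)}(37) − f^{(3)}(6)] = −1/720 × (-3.46101e-07 − (-0.00308642)) = -4.28621e-06.
Running total after k=2: 0.154658.
k=3: B_{6}/(6)! × [f^{(5)}(37) − f^{(5)}(6)] = 1/30240 × (-7.58439e-09 − (-0.00257202)) = 8.50532e-08.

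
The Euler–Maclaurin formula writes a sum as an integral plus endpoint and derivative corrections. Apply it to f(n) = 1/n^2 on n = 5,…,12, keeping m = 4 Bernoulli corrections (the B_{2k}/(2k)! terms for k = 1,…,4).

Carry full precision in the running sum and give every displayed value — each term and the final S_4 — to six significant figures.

∫_5^12 1/x^2 dx evaluates to 0.116667.
Endpoint term: (f(5) + f(12))/2 = (0.0400000 + 0.00694444)/2 = 0.0234722.
Integral + boundary = 0.140139.
k=1: B_{2}/(2)! × [f^{(1)}(12) − f^{(1)}(5)] = 1/12 × (-0.00115741 − (-0.0160000)) = 0.00123688.
Running total after k=1: 0.141376.
k=2: B_{4}/(4)! × [f^{(3)}(12) − f^{(3)}(5)] = −1/720 × (-9.64506e-05 − (-0.00768000)) = -1.05327e-05.
Running total after k=2: 0.141365.
k=3: B_{6}/(6)! × [f^{(5)}(12) − f^{(5)}(5)] = 1/30240 × (-2.00939e-05 − (-0.00921600)) = 3.04097e-07.
Running total after k=3: 0.141366.
k=4: B_{8}/(8)! × [f^{(7)}(12) − f^{(7)}(5)] = −1/1209600 × (-7.81429e-06 − (-0.0206438)) = -1.70602e-08.

S_4 ≈ 0.141366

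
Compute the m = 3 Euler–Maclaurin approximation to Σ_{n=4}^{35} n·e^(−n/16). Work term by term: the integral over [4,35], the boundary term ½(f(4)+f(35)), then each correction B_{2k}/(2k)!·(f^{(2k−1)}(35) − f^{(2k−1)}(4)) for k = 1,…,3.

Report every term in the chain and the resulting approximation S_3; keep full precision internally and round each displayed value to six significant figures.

S_3 ≈ 161.125

∫_4^35 x·e^(−x/16) dx evaluates to 157.664.
½[f(4) + f(35)] = ½[3.11520 + 3.92689] = 3.52105.
Integral + boundary = 161.185.
Correction k=1: B_{2}/2! · (f^{(1)}(35) − f^{(1)}(4)) = 1/12 · (-0.133234 − 0.584101) = -0.0597779.
Running total after k=1: 161.125.
Correction k=2: B_{4}/4! · (f^{(3)}(35) − f^{(3)}(4)) = −1/720 · (0.000356094 − 0.00836602) = 1.11249e-05.
Running total after k=2: 161.125.
Correction k=3: B_{6}/6! · (f^{(5)}(35) − f^{(5)}(4)) = 1/30240 · (4.81497e-06 − 5.64469e-05) = -1.70740e-09.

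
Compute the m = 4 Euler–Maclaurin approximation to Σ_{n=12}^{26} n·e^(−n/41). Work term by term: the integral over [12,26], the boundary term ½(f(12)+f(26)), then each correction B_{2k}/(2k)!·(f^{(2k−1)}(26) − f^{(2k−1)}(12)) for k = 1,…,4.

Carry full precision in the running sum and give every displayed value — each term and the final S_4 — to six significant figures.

The integral term ∫_12^26 x·e^(−x/41) dx = 164.644.
½[f(12) + f(26)] = ½[8.95510 + 13.7901] = 11.3726.
Running total after boundary: 176.017.
k=1: B_{2}/(2)! × [f^{(1)}(26) − f^{(1)}(12)] = 1/12 × (0.194044 − 0.527842) = -0.0278164.
Partial sum through k=1: 175.989.
k=2: B_{4}/(4)! × [f^{(3)}(26) − f^{(3)}(12)] = −1/720 × (0.000746473 − 0.00120188) = 6.32509e-07.
Partial sum through k=2: 175.989.
k=3: B_{6}/(6)! × [f^{(5)}(26) − f^{(5)}(12)] = 1/30240 × (8.19459e-07 − 1.24316e-06) = -1.40113e-11.
Partial sum through k=3: 175.989.
k=4: B_{8}/(8)! × [f^{(7)}(26) − f^{(7)}(12)] = −1/1209600 × (7.10800e-10 − 1.05374e-09) = 2.83519e-16.

S_4 ≈ 175.989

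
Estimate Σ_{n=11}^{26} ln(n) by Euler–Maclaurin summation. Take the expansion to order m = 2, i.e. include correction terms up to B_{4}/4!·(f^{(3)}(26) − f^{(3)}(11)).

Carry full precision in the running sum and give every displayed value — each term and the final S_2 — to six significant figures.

S_2 ≈ 46.1573

The integral term ∫_11^26 ln(x) dx = 43.3337.
½[f(11) + f(26)] = ½[2.39790 + 3.25810] = 2.82800.
So far: 46.1617.
Correction k=1: B_{2}/2! · (f^{(1)}(26) − f^{(1)}(11)) = 1/12 · (0.0384615 − 0.0909091) = -0.00437063.
Running total after k=1: 46.1573.
Correction k=2: B_{4}/4! · (f^{(3)}(26) − f^{(3)}(11)) = −1/720 · (0.000113792 − 0.00150263) = 1.92894e-06.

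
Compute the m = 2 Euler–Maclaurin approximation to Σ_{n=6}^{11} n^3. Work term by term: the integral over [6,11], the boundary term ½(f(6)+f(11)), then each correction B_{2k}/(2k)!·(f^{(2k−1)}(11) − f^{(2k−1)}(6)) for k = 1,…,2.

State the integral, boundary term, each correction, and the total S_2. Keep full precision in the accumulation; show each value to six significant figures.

S_2 ≈ 4131.00

The integral term ∫_6^11 x^3 dx = 3336.25.
½[f(6) + f(11)] = ½[216.000 + 1331.00] = 773.500.
Running total after boundary: 4109.75.
k=1: B_{2}/(2)! × [f^{(1)}(11) − f^{(1)}(6)] = 1/12 × (363.000 − 108.000) = 21.2500.
After k=1: 4131.00.
k=2: B_{4}/(4)! × [f^{(3)}(11) − f^{(3)}(6)] = −1/720 × (6.00000 − 6.00000) = 0.00000.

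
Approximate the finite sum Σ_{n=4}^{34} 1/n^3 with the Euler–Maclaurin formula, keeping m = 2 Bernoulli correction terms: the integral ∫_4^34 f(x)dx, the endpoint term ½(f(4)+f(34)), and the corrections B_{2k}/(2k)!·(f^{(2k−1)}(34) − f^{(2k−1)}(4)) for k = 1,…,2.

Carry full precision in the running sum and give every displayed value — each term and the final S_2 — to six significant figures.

S_2 ≈ 0.0395987

Integral: ∫_4^34 1/x^3 dx = 0.0308175.
Endpoint term: (f(4) + f(34))/2 = (0.0156250 + 2.54427e-05)/2 = 0.00782522.
Integral + boundary = 0.0386427.
Order-1 term: 1/12 · (-2.24494e-06 − (-0.0117188)) = 0.000976375.
Partial sum through k=1: 0.0396191.
Order-2 term: −1/720 · (-3.88399e-08 − (-0.0146484)) = -2.03450e-05.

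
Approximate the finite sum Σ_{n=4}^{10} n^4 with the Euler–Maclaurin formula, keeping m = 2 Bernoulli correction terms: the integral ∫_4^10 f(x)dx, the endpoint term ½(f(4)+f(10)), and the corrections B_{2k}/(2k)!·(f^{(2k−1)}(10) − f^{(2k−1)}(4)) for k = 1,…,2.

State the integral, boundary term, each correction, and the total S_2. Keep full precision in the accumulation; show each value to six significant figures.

The integral term ∫_4^10 x^4 dx = 19795.2.
½[f(4) + f(10)] = ½[256.000 + 10000.0] = 5128.00.
So far: 24923.2.
Correction k=1: B_{2}/2! · (f^{(1)}(10) − f^{(1)}(4)) = 1/12 · (4000.00 − 256.000) = 312.000.
Partial sum through k=1: 25235.2.
Correction k=2: B_{4}/4! · (f^{(3)}(10) − f^{(3)}(4)) = −1/720 · (240.000 − 96.0000) = -0.200000.

S_2 ≈ 25235.0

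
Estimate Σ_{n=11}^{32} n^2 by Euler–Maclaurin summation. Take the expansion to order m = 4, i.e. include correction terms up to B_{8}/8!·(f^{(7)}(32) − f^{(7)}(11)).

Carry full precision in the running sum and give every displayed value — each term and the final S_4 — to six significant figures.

Integral: ∫_11^32 x^2 dx = 10479.0.
Endpoint term: (f(11) + f(32))/2 = (121.000 + 1024.00)/2 = 572.500.
Integral + boundary = 11051.5.
Correction k=1: B_{2}/2! · (f^{(1)}(32) − f^{(1)}(11)) = 1/12 · (64.0000 − 22.0000) = 3.50000.
Partial sum through k=1: 11055.0.
Correction k=2: B_{4}/4! · (f^{(3)}(32) − f^{(3)}(11)) = −1/720 · (0.00000 − 0.00000) = 0.00000.
Partial sum through k=2: 11055.0.
Correction k=3: B_{6}/6! · (f^{(5)}(32) − f^{(5)}(11)) = 1/30240 · (0.00000 − 0.00000) = 0.00000.
Partial sum through k=3: 11055.0.
Correction k=4: B_{8}/8! · (f^{(7)}(32) − f^{(7)}(11)) = −1/1209600 · (0.00000 − 0.00000) = 0.00000.

S_4 ≈ 11055.0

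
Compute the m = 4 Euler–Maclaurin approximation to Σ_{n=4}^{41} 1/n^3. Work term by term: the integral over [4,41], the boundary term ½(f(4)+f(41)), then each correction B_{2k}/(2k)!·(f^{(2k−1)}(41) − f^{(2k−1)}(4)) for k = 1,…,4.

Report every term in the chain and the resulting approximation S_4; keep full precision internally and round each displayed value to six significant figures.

∫_4^41 1/x^3 dx evaluates to 0.0309526.
½[f(4) + f(41)] = ½[0.0156250 + 1.45094e-05] = 0.00781975.
So far: 0.0387723.
Order-1 term: 1/12 · (-1.06166e-06 − (-0.0117188)) = 0.000976474.
Running total after k=1: 0.0397488.
Order-2 term: −1/720 · (-1.26313e-08 − (-0.0146484)) = -2.03450e-05.
Running total after k=2: 0.0397284.
Order-3 term: 1/30240 · (-3.15595e-10 − (-0.0384521)) = 1.27157e-06.
Running total after k=3: 0.0397297.
Order-4 term: −1/1209600 · (-1.35174e-11 − (-0.173035)) = -1.43051e-07.

S_4 ≈ 0.0397296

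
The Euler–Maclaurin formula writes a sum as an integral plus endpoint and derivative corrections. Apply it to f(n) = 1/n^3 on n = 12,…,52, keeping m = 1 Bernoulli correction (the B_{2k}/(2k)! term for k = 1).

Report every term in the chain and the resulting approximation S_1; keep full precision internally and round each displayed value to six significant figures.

S_1 ≈ 0.00359224

The integral term ∫_12^52 1/x^3 dx = 0.00328731.
Boundary: ½(f(12) + f(52)) = ½(0.000578704 + 7.11197e-06) = 0.000292908.
So far: 0.00358022.
Correction k=1: B_{2}/2! · (f^{(1)}(52) − f^{(1)}(12)) = 1/12 · (-4.10306e-07 − (-0.000144676)) = 1.20221e-05.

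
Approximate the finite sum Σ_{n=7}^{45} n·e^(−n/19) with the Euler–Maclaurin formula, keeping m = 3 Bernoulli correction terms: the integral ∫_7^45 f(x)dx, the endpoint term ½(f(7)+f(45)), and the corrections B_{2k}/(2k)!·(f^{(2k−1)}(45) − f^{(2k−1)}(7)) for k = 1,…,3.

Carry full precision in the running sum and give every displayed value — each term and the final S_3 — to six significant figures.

S_3 ≈ 232.391

Integral: ∫_7^45 x·e^(−x/19) dx = 227.910.
½[f(7) + f(45)] = ½[4.84278 + 4.21328] = 4.52803.
Integral + boundary = 232.438.
Correction k=1: B_{2}/2! · (f^{(1)}(45) − f^{(1)}(7)) = 1/12 · (-0.128123 − 0.436943) = -0.0470888.
Running total after k=1: 232.391.
Correction k=2: B_{4}/4! · (f^{(3)}(45) − f^{(3)}(7)) = −1/720 · (0.000163805 − 0.00504320) = 6.77693e-06.
Running total after k=2: 232.391.
Correction k=3: B_{6}/6! · (f^{(5)}(45) − f^{(5)}(7)) = 1/30240 · (1.89064e-06 − 2.45873e-05) = -7.50552e-10.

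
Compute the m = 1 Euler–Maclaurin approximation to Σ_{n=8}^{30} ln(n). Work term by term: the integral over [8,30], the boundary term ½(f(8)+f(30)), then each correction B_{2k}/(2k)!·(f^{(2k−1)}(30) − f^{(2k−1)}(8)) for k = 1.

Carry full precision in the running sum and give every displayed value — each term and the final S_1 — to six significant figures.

S_1 ≈ 66.1331

The integral term ∫_8^30 ln(x) dx = 63.4004.
Boundary: ½(f(8) + f(30)) = ½(2.07944 + 3.40120) = 2.74032.
Integral + boundary = 66.1407.
Order-1 term: 1/12 · (0.0333333 − 0.125000) = -0.00763889.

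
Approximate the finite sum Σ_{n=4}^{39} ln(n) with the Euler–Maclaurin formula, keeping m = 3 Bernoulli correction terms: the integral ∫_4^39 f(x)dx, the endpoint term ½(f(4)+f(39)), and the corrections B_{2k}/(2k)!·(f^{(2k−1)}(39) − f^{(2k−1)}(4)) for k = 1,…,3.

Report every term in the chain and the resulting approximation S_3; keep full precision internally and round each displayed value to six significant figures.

S_3 ≈ 104.840

The integral term ∫_4^39 ln(x) dx = 102.334.
Endpoint term: (f(4) + f(39))/2 = (1.38629 + 3.66356)/2 = 2.52493.
So far: 104.859.
k=1: B_{2}/(2)! × [f^{(1)}(39) − f^{(1)}(4)] = 1/12 × (0.0256410 − 0.250000) = -0.0186966.
Running total after k=1: 104.840.
k=2: B_{4}/(4)! × [f^{(3)}(39) − f^{(3)}(4)] = −1/720 × (3.37160e-05 − 0.0312500) = 4.33559e-05.
Running total after k=2: 104.840.
k=3: B_{6}/(6)! × [f^{(5)}(39) − f^{(5)}(4)] = 1/30240 × (2.66004e-07 − 0.0234375) = -7.75041e-07.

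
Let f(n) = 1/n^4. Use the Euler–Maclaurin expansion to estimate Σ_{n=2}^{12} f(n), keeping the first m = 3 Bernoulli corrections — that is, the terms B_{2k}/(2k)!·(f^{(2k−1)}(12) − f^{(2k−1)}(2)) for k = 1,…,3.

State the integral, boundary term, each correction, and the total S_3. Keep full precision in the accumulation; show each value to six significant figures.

The integral term ∫_2^12 1/x^4 dx = 0.0414738.
Boundary: ½(f(2) + f(12)) = ½(0.0625000 + 4.82253e-05) = 0.0312741.
Running total after boundary: 0.0727479.
Correction k=1: B_{2}/2! · (f^{(1)}(12) − f^{(1)}(2)) = 1/12 · (-1.60751e-05 − (-0.125000)) = 0.0104153.
Partial sum through k=1: 0.0831632.
Correction k=2: B_{4}/4! · (f^{(3)}(12) − f^{(3)}(2)) = −1/720 · (-3.34898e-06 − (-0.937500)) = -0.00130208.
Partial sum through k=2: 0.0818611.
Correction k=3: B_{6}/6! · (f^{(5)}(12) − f^{(5)}(2)) = 1/30240 · (-1.30238e-06 − (-13.1250)) = 0.000434028.

S_3 ≈ 0.0822952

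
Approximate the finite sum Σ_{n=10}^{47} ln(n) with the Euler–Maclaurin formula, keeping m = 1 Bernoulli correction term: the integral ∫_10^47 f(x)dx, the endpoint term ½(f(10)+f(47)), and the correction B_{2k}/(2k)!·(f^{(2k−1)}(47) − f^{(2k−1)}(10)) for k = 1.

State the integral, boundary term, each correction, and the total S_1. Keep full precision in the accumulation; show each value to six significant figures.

S_1 ≈ 124.001

Integral: ∫_10^47 ln(x) dx = 120.931.
Endpoint term: (f(10) + f(47))/2 = (2.30259 + 3.85015)/2 = 3.07637.
Integral + boundary = 124.007.
k=1: B_{2}/(2)! × [f^{(1)}(47) − f^{(1)}(10)] = 1/12 × (0.0212766 − 0.100000) = -0.00656028.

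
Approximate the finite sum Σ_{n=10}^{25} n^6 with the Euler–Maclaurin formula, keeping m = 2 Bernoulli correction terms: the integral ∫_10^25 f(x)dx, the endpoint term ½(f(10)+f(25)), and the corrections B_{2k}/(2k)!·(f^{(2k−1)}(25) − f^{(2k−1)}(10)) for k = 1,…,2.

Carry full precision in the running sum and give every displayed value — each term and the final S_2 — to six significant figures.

Integral: ∫_10^25 x^6 dx = 8.70502e+08.
½[f(10) + f(25)] = ½[1.00000e+06 + 2.44141e+08] = 1.22570e+08.
So far: 9.93073e+08.
Correction k=1: B_{2}/2! · (f^{(1)}(25) − f^{(1)}(10)) = 1/12 · (5.85938e+07 − 600000) = 4.83281e+06.
Running total after k=1: 9.97905e+08.
Correction k=2: B_{4}/4! · (f^{(3)}(25) − f^{(3)}(10)) = −1/720 · (1.87500e+06 − 120000) = -2437.50.

S_2 ≈ 9.97903e+08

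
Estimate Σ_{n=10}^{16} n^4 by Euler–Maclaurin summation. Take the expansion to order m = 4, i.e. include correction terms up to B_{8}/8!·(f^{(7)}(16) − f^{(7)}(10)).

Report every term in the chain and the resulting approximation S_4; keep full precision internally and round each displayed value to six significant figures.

Integral: ∫_10^16 x^4 dx = 189715.
Boundary: ½(f(10) + f(16)) = ½(10000.0 + 65536.0) = 37768.0.
So far: 227483.
Correction k=1: B_{2}/2! · (f^{(1)}(16) − f^{(1)}(10)) = 1/12 · (16384.0 − 4000.00) = 1032.00.
Partial sum through k=1: 228515.
Correction k=2: B_{4}/4! · (f^{(3)}(16) − f^{(3)}(10)) = −1/720 · (384.000 − 240.000) = -0.200000.
Partial sum through k=2: 228515.
Correction k=3: B_{6}/6! · (f^{(5)}(16) − f^{(5)}(10)) = 1/30240 · (0.00000 − 0.00000) = 0.00000.
Partial sum through k=3: 228515.
Correction k=4: B_{8}/8! · (f^{(7)}(16) − f^{(7)}(10)) = −1/1209600 · (0.00000 − 0.00000) = 0.00000.

S_4 ≈ 228515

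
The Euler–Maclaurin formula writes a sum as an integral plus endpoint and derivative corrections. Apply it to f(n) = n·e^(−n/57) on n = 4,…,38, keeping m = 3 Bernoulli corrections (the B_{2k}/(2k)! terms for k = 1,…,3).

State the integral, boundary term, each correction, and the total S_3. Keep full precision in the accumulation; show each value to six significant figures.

S_3 ≈ 472.772

The integral term ∫_4^38 x·e^(−x/57) dx = 461.211.
Endpoint term: (f(4) + f(38))/2 = (3.72892 + 19.5099)/2 = 11.6194.
So far: 472.830.
Order-1 term: 1/12 · (0.171139 − 0.866811) = -0.0579726.
After k=1: 472.772.
Order-2 term: −1/720 · (0.000368721 − 0.000840650) = 6.55457e-07.
After k=2: 472.772.
Order-3 term: 1/30240 · (2.10762e-07 − 4.35367e-07) = -7.42739e-12.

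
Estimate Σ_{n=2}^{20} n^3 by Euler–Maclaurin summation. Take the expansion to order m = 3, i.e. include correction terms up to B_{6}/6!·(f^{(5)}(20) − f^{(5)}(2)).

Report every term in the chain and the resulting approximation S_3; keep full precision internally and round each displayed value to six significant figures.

S_3 ≈ 44099.0

The integral term ∫_2^20 x^3 dx = 39996.0.
Boundary: ½(f(2) + f(20)) = ½(8.00000 + 8000.00) = 4004.00.
Integral + boundary = 44000.0.
Order-1 term: 1/12 · (1200.00 − 12.0000) = 99.0000.
After k=1: 44099.0.
Order-2 term: −1/720 · (6.00000 − 6.00000) = 0.00000.
After k=2: 44099.0.
Order-3 term: 1/30240 · (0.00000 − 0.00000) = 0.00000.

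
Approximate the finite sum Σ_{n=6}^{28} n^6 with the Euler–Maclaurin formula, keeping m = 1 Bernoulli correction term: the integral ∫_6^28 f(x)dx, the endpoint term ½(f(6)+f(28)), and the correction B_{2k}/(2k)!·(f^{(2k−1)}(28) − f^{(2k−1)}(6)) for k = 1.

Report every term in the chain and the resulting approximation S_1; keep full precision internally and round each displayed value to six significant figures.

S_1 ≈ 2.17709e+09

The integral term ∫_6^28 x^6 dx = 1.92752e+09.
Boundary: ½(f(6) + f(28)) = ½(46656.0 + 4.81890e+08) = 2.40968e+08.
So far: 2.16849e+09.
k=1: B_{2}/(2)! × [f^{(1)}(28) − f^{(1)}(6)] = 1/12 × (1.03262e+08 − 46656.0) = 8.60130e+06.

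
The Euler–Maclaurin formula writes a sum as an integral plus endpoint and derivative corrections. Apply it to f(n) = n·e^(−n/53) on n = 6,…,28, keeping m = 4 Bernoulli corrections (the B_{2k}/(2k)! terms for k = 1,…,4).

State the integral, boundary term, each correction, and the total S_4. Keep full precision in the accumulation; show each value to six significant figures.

S_4 ≈ 272.017

∫_6^28 x·e^(−x/53) dx evaluates to 261.127.
Endpoint term: (f(6) + f(28))/2 = (5.35779 + 16.5089)/2 = 10.9334.
Integral + boundary = 272.060.
k=1: B_{2}/(2)! × [f^{(1)}(28) − f^{(1)}(6)] = 1/12 × (0.278116 − 0.791875) = -0.0428133.
Partial sum through k=1: 272.017.
k=2: B_{4}/(4)! × [f^{(3)}(28) − f^{(3)}(6)] = −1/720 × (0.000518806 − 0.000917695) = 5.54012e-07.
Partial sum through k=2: 272.017.
k=3: B_{6}/(6)! × [f^{(5)}(28) − f^{(5)}(6)] = 1/30240 × (3.34141e-07 − 5.53038e-07) = -7.23864e-12.
Partial sum through k=3: 272.017.
k=4: B_{8}/(8)! × [f^{(7)}(28) − f^{(7)}(6)] = −1/1209600 × (1.72157e-10 − 2.77457e-10) = 8.70540e-17.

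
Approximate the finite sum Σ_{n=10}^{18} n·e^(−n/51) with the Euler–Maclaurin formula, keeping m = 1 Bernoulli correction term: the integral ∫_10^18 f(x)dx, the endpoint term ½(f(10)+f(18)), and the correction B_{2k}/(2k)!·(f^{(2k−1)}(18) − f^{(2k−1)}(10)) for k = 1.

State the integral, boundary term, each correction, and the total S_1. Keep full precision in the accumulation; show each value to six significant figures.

S_1 ≈ 94.9810

Integral: ∫_10^18 x·e^(−x/51) dx = 84.5649.
½[f(10) + f(18)] = ½[8.21948 + 12.6471] = 10.4333.
Integral + boundary = 94.9982.
Correction k=1: B_{2}/2! · (f^{(1)}(18) − f^{(1)}(10)) = 1/12 · (0.454636 − 0.660782) = -0.0171788.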